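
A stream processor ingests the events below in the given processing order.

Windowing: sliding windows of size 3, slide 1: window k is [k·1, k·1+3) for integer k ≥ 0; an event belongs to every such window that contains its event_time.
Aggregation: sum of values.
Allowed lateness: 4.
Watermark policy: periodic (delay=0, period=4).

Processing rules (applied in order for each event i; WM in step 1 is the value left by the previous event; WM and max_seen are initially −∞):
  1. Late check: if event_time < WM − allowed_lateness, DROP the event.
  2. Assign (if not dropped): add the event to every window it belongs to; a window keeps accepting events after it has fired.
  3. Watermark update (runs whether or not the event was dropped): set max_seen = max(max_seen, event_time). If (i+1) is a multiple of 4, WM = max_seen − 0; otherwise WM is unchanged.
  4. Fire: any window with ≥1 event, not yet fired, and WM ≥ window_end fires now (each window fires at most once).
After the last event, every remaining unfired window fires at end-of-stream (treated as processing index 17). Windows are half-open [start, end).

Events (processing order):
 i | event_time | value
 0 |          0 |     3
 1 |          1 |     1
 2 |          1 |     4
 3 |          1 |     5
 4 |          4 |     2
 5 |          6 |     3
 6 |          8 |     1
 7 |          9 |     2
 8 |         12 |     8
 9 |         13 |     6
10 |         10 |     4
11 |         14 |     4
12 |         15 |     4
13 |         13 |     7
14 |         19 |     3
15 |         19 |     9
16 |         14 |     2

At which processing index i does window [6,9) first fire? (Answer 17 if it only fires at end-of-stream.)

i=0 t=0 v=3: → [0,3); WM=−∞
i=1 t=1 v=1: → [1,4),[0,3); WM=−∞
i=2 t=1 v=4: → [1,4),[0,3); WM=−∞
i=3 t=1 v=5: → [1,4),[0,3); WM=1
i=4 t=4 v=2: → [4,7),[3,6),[2,5); WM=1
i=5 t=6 v=3: → [6,9),[5,8),[4,7); WM=1
i=6 t=8 v=1: → [8,11),[7,10),[6,9); WM=1
i=7 t=9 v=2: → [9,12),[8,11),[7,10); WM=9; [0,3) fires=13 [1,4) fires=10 [2,5) fires=2 [3,6) fires=2 [4,7) fires=5 [5,8) fires=3 [6,9) fires=4
i=8 t=12 v=8: → [12,15),[11,14),[10,13); WM=9
i=9 t=13 v=6: → [13,16),[12,15),[11,14); WM=9
i=10 t=10 v=4: → [10,13),[9,12),[8,11); WM=9
i=11 t=14 v=4: → [14,17),[13,16),[12,15); WM=14; [7,10) fires=3 [8,11) fires=7 [9,12) fires=6 [10,13) fires=12 [11,14) fires=14
i=12 t=15 v=4: → [15,18),[14,17),[13,16); WM=14
i=13 t=13 v=7: → [13,16),[12,15),[11,14); WM=14
i=14 t=19 v=3: → [19,22),[18,21),[17,20); WM=14
i=15 t=19 v=9: → [19,22),[18,21),[17,20); WM=19; [12,15) fires=25 [13,16) fires=21 [14,17) fires=8 [15,18) fires=4
i=16 t=14 v=2: DROP (t<19-4); WM=19

7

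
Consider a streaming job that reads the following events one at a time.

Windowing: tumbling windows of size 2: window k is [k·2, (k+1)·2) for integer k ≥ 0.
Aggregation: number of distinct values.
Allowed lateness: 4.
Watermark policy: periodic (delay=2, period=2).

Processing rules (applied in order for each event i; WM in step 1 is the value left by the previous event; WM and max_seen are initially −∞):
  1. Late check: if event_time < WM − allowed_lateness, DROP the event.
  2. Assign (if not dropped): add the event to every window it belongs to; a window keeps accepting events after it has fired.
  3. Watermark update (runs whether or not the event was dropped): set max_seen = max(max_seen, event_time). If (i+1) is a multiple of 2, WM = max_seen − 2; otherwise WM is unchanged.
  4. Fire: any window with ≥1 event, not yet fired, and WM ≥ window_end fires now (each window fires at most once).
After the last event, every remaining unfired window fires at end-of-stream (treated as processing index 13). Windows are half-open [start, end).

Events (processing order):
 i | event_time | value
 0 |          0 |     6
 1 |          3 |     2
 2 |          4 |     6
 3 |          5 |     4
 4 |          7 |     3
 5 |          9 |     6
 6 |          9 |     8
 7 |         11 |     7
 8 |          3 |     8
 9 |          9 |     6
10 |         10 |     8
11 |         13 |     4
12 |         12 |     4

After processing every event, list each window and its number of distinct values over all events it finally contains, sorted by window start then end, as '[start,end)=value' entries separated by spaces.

[0,2)=1 [2,4)=1 [4,6)=2 [6,8)=1 [8,10)=2 [10,12)=2 [12,14)=1

i=0 t=0 v=6: → [0,2); WM=−∞
i=1 t=3 v=2: → [2,4); WM=1
i=2 t=4 v=6: → [4,6); WM=1
i=3 t=5 v=4: → [4,6); WM=3; [0,2) fires=1
i=4 t=7 v=3: → [6,8); WM=3
i=5 t=9 v=6: → [8,10); WM=7; [2,4) fires=1 [4,6) fires=2
i=6 t=9 v=8: → [8,10); WM=7
i=7 t=11 v=7: → [10,12); WM=9; [6,8) fires=1
i=8 t=3 v=8: DROP (t<9-4); WM=9
i=9 t=9 v=6: → [8,10); WM=9
i=10 t=10 v=8: → [10,12); WM=9
i=11 t=13 v=4: → [12,14); WM=11; [8,10) fires=2
i=12 t=12 v=4: → [12,14); WM=11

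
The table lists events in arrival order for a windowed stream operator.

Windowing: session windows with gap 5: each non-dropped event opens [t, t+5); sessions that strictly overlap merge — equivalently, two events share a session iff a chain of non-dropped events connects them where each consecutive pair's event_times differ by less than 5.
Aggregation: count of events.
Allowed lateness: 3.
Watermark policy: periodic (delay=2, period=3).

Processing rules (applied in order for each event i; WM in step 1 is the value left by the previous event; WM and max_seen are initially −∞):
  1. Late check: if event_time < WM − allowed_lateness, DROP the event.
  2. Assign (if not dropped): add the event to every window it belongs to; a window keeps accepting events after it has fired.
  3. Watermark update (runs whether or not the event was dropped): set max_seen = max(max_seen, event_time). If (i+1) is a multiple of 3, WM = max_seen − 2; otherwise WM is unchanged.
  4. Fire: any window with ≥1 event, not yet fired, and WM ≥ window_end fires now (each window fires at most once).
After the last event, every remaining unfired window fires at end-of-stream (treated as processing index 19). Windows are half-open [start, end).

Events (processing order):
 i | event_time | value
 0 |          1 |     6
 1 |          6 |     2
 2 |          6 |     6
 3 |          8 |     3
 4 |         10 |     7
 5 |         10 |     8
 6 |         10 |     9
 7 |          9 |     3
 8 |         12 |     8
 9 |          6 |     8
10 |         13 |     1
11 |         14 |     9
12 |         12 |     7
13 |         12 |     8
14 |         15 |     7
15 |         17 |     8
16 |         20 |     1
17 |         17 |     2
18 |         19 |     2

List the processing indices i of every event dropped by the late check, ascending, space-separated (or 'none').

i=0 t=1 v=6: → [1,6); WM=−∞
i=1 t=6 v=2: → [6,11); WM=−∞
i=2 t=6 v=6: → [6,11); WM=4
i=3 t=8 v=3: → [6,13); WM=4
i=4 t=10 v=7: → [6,15); WM=4
i=5 t=10 v=8: → [6,15); WM=8
i=6 t=10 v=9: → [6,15); WM=8
i=7 t=9 v=3: → [6,15); WM=8
i=8 t=12 v=8: → [6,17); WM=10
i=9 t=6 v=8: DROP (t<10-3); WM=10
i=10 t=13 v=1: → [6,18); WM=10
i=11 t=14 v=9: → [6,19); WM=12
i=12 t=12 v=7: → [6,19); WM=12
i=13 t=12 v=8: → [6,19); WM=12
i=14 t=15 v=7: → [6,20); WM=13
i=15 t=17 v=8: → [6,22); WM=13
i=16 t=20 v=1: → [6,25); WM=13
i=17 t=17 v=2: → [6,25); WM=18
i=18 t=19 v=2: → [6,25); WM=18

9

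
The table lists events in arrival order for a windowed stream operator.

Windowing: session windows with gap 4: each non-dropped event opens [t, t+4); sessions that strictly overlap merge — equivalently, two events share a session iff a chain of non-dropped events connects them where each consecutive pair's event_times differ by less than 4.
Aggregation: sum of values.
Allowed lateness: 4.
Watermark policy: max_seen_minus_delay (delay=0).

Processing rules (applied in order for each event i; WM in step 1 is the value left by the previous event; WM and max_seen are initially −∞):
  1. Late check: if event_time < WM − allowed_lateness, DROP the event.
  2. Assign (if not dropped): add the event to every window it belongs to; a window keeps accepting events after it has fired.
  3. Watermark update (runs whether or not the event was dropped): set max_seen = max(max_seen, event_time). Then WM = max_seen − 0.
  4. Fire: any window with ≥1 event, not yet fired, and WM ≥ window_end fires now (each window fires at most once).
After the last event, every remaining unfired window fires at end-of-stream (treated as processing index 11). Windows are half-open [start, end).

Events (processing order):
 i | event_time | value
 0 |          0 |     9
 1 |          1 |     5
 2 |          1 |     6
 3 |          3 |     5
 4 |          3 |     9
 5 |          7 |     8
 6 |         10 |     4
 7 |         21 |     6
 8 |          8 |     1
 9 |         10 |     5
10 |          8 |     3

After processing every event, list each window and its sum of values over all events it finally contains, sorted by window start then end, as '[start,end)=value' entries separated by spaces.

[0,7)=34 [7,14)=12 [21,25)=6

i=0 t=0 v=9: → [0,4); WM=0
i=1 t=1 v=5: → [0,5); WM=1
i=2 t=1 v=6: → [0,5); WM=1
i=3 t=3 v=5: → [0,7); WM=3
i=4 t=3 v=9: → [0,7); WM=3
i=5 t=7 v=8: → [7,11); WM=7
i=6 t=10 v=4: → [7,14); WM=10
i=7 t=21 v=6: → [21,25); WM=21
i=8 t=8 v=1: DROP (t<21-4); WM=21
i=9 t=10 v=5: DROP (t<21-4); WM=21
i=10 t=8 v=3: DROP (t<21-4); WM=21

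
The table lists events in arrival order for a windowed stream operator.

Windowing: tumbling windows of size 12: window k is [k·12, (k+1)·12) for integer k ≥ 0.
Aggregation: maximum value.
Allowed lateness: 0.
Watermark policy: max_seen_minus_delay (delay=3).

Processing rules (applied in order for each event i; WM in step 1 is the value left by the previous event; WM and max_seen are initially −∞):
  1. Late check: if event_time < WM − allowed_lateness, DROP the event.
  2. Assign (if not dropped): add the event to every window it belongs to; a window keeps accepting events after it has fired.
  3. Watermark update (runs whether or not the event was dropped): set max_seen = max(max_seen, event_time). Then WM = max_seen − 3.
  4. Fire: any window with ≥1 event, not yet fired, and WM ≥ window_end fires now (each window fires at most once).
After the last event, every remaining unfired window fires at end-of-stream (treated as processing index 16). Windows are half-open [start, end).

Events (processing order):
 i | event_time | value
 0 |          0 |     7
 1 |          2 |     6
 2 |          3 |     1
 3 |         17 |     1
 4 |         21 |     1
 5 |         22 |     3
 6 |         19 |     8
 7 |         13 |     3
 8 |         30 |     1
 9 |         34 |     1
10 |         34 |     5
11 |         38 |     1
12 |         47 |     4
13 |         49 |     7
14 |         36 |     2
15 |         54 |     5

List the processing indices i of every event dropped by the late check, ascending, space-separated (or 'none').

7 14

i=0 t=0 v=7: → [0,12); WM=-3
i=1 t=2 v=6: → [0,12); WM=-1
i=2 t=3 v=1: → [0,12); WM=0
i=3 t=17 v=1: → [12,24); WM=14; [0,12) fires=7
i=4 t=21 v=1: → [12,24); WM=18
i=5 t=22 v=3: → [12,24); WM=19
i=6 t=19 v=8: → [12,24); WM=19
i=7 t=13 v=3: DROP (t<19-0); WM=19
i=8 t=30 v=1: → [24,36); WM=27; [12,24) fires=8
i=9 t=34 v=1: → [24,36); WM=31
i=10 t=34 v=5: → [24,36); WM=31
i=11 t=38 v=1: → [36,48); WM=35
i=12 t=47 v=4: → [36,48); WM=44; [24,36) fires=5
i=13 t=49 v=7: → [48,60); WM=46
i=14 t=36 v=2: DROP (t<46-0); WM=46
i=15 t=54 v=5: → [48,60); WM=51; [36,48) fires=4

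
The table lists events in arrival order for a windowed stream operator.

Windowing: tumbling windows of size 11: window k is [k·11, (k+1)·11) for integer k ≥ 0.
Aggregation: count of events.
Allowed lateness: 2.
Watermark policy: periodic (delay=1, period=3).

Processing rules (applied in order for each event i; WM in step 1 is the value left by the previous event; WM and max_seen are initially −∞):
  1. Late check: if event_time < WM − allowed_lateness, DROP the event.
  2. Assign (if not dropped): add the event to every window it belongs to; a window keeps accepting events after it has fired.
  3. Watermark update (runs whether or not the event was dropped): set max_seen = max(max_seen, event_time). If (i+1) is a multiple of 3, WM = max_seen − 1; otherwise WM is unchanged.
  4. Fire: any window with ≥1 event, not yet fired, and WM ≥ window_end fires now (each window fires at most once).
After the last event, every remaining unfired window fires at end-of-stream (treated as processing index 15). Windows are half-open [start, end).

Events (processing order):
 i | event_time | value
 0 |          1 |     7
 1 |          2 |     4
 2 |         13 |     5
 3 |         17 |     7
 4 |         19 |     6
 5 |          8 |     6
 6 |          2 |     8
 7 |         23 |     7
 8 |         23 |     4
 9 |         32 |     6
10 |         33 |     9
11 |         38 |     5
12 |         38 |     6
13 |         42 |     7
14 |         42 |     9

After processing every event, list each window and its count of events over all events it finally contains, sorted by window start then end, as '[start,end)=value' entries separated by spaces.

i=0 t=1 v=7: → [0,11); WM=−∞
i=1 t=2 v=4: → [0,11); WM=−∞
i=2 t=13 v=5: → [11,22); WM=12; [0,11) fires=2
i=3 t=17 v=7: → [11,22); WM=12
i=4 t=19 v=6: → [11,22); WM=12
i=5 t=8 v=6: DROP (t<12-2); WM=18
i=6 t=2 v=8: DROP (t<18-2); WM=18
i=7 t=23 v=7: → [22,33); WM=18
i=8 t=23 v=4: → [22,33); WM=22; [11,22) fires=3
i=9 t=32 v=6: → [22,33); WM=22
i=10 t=33 v=9: → [33,44); WM=22
i=11 t=38 v=5: → [33,44); WM=37; [22,33) fires=3
i=12 t=38 v=6: → [33,44); WM=37
i=13 t=42 v=7: → [33,44); WM=37
i=14 t=42 v=9: → [33,44); WM=41

[0,11)=2 [11,22)=3 [22,33)=3 [33,44)=5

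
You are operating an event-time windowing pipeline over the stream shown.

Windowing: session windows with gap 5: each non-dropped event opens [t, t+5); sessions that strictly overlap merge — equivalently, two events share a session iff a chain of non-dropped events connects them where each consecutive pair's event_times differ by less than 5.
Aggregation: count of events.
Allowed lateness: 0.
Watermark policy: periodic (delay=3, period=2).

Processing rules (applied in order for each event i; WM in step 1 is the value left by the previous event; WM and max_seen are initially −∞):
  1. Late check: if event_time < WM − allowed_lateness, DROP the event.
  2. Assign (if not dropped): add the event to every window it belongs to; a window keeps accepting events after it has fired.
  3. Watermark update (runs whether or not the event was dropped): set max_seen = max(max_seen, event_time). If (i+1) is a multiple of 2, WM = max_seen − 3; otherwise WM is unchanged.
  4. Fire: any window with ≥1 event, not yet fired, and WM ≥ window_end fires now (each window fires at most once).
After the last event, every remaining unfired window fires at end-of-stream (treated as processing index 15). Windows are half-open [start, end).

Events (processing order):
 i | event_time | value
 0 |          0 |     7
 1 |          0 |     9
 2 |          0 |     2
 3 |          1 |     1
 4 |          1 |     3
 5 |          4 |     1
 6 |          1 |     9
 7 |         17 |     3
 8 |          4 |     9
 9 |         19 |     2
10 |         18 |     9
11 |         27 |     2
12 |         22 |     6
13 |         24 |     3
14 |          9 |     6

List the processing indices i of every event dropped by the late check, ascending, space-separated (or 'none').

i=0 t=0 v=7: → [0,5); WM=−∞
i=1 t=0 v=9: → [0,5); WM=-3
i=2 t=0 v=2: → [0,5); WM=-3
i=3 t=1 v=1: → [0,6); WM=-2
i=4 t=1 v=3: → [0,6); WM=-2
i=5 t=4 v=1: → [0,9); WM=1
i=6 t=1 v=9: → [0,9); WM=1
i=7 t=17 v=3: → [17,22); WM=14
i=8 t=4 v=9: DROP (t<14-0); WM=14
i=9 t=19 v=2: → [17,24); WM=16
i=10 t=18 v=9: → [17,24); WM=16
i=11 t=27 v=2: → [27,32); WM=24
i=12 t=22 v=6: DROP (t<24-0); WM=24
i=13 t=24 v=3: → [24,32); WM=24
i=14 t=9 v=6: DROP (t<24-0); WM=24

8 12 14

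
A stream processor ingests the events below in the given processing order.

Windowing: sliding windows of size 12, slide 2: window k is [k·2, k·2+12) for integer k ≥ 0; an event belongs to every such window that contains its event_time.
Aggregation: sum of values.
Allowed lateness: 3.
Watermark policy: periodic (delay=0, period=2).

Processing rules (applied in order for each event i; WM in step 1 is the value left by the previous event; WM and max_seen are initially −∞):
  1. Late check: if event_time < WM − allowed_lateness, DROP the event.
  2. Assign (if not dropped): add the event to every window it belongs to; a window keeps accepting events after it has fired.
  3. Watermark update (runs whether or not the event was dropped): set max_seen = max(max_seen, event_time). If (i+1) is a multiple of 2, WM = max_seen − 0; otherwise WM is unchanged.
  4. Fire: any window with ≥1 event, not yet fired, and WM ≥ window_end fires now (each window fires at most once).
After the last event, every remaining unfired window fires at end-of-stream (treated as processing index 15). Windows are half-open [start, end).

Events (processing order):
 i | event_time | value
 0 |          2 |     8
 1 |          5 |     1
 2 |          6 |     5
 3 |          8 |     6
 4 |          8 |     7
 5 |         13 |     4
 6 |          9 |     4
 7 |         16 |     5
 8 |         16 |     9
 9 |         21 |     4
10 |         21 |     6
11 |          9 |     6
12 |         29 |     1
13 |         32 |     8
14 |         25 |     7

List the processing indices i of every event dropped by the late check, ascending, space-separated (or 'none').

i=0 t=2 v=8: → [2,14),[0,12); WM=−∞
i=1 t=5 v=1: → [4,16),[2,14),[0,12); WM=5
i=2 t=6 v=5: → [6,18),[4,16),[2,14),[0,12); WM=5
i=3 t=8 v=6: → [8,20),[6,18),[4,16),[2,14),[0,12); WM=8
i=4 t=8 v=7: → [8,20),[6,18),[4,16),[2,14),[0,12); WM=8
i=5 t=13 v=4: → [12,24),[10,22),[8,20),[6,18),[4,16),[2,14); WM=13; [0,12) fires=27
i=6 t=9 v=4: DROP (t<13-3); WM=13
i=7 t=16 v=5: → [16,28),[14,26),[12,24),[10,22),[8,20),[6,18); WM=16; [2,14) fires=31 [4,16) fires=23
i=8 t=16 v=9: → [16,28),[14,26),[12,24),[10,22),[8,20),[6,18); WM=16
i=9 t=21 v=4: → [20,32),[18,30),[16,28),[14,26),[12,24),[10,22); WM=21; [6,18) fires=36 [8,20) fires=31
i=10 t=21 v=6: → [20,32),[18,30),[16,28),[14,26),[12,24),[10,22); WM=21
i=11 t=9 v=6: DROP (t<21-3); WM=21
i=12 t=29 v=1: → [28,40),[26,38),[24,36),[22,34),[20,32),[18,30); WM=21
i=13 t=32 v=8: → [32,44),[30,42),[28,40),[26,38),[24,36),[22,34); WM=32; [10,22) fires=28 [12,24) fires=28 [14,26) fires=24 [16,28) fires=24 [18,30) fires=11 [20,32) fires=11
i=14 t=25 v=7: DROP (t<32-3); WM=32

6 11 14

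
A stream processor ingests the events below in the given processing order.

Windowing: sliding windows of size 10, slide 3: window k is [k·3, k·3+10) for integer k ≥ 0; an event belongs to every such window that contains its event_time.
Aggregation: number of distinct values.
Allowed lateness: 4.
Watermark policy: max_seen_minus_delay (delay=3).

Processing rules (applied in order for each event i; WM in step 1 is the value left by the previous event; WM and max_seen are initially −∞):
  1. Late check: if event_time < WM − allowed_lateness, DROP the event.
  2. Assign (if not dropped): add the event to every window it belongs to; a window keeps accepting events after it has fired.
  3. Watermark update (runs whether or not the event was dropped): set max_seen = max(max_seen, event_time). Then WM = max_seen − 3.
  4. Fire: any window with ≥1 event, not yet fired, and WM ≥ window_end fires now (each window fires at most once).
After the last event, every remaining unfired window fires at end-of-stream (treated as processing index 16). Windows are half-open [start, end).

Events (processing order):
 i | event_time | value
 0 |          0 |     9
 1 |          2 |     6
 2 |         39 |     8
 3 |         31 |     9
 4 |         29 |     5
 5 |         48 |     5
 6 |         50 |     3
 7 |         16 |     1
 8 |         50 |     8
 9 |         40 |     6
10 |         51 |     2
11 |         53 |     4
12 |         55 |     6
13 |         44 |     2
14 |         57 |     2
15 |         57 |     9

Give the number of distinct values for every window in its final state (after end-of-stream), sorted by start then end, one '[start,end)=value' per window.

i=0 t=0 v=9: → [0,10); WM=-3
i=1 t=2 v=6: → [0,10); WM=-1
i=2 t=39 v=8: → [39,49),[36,46),[33,43),[30,40); WM=36; [0,10) fires=2
i=3 t=31 v=9: DROP (t<36-4); WM=36
i=4 t=29 v=5: DROP (t<36-4); WM=36
i=5 t=48 v=5: → [48,58),[45,55),[42,52),[39,49); WM=45; [30,40) fires=1 [33,43) fires=1
i=6 t=50 v=3: → [48,58),[45,55),[42,52); WM=47; [36,46) fires=1
i=7 t=16 v=1: DROP (t<47-4); WM=47
i=8 t=50 v=8: → [48,58),[45,55),[42,52); WM=47
i=9 t=40 v=6: DROP (t<47-4); WM=47
i=10 t=51 v=2: → [51,61),[48,58),[45,55),[42,52); WM=48
i=11 t=53 v=4: → [51,61),[48,58),[45,55); WM=50; [39,49) fires=2
i=12 t=55 v=6: → [54,64),[51,61),[48,58); WM=52; [42,52) fires=4
i=13 t=44 v=2: DROP (t<52-4); WM=52
i=14 t=57 v=2: → [57,67),[54,64),[51,61),[48,58); WM=54
i=15 t=57 v=9: → [57,67),[54,64),[51,61),[48,58); WM=54

[0,10)=2 [30,40)=1 [33,43)=1 [36,46)=1 [39,49)=2 [42,52)=4 [45,55)=5 [48,58)=7 [51,61)=4 [54,64)=3 [57,67)=2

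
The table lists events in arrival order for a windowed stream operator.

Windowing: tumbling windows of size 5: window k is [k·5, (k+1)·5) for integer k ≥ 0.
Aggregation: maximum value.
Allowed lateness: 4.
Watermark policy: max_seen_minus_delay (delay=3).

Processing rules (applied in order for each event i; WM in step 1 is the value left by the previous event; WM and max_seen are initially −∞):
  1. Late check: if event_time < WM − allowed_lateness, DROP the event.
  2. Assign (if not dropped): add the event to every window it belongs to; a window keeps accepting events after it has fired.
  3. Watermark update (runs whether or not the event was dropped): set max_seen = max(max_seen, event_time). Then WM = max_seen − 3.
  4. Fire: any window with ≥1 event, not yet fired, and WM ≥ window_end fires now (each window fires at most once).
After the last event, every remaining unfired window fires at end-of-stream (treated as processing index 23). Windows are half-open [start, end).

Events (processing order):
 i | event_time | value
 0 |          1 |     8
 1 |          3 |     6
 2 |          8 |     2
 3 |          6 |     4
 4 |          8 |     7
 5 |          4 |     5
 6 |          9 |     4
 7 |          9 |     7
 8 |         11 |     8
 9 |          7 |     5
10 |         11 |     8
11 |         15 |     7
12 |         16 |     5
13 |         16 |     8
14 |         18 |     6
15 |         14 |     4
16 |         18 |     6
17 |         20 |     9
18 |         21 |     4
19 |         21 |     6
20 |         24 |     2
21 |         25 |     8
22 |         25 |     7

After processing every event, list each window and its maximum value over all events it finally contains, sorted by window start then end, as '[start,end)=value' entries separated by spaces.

[0,5)=8 [5,10)=7 [10,15)=8 [15,20)=8 [20,25)=9 [25,30)=8

i=0 t=1 v=8: → [0,5); WM=-2
i=1 t=3 v=6: → [0,5); WM=0
i=2 t=8 v=2: → [5,10); WM=5; [0,5) fires=8
i=3 t=6 v=4: → [5,10); WM=5
i=4 t=8 v=7: → [5,10); WM=5
i=5 t=4 v=5: → [0,5); WM=5
i=6 t=9 v=4: → [5,10); WM=6
i=7 t=9 v=7: → [5,10); WM=6
i=8 t=11 v=8: → [10,15); WM=8
i=9 t=7 v=5: → [5,10); WM=8
i=10 t=11 v=8: → [10,15); WM=8
i=11 t=15 v=7: → [15,20); WM=12; [5,10) fires=7
i=12 t=16 v=5: → [15,20); WM=13
i=13 t=16 v=8: → [15,20); WM=13
i=14 t=18 v=6: → [15,20); WM=15; [10,15) fires=8
i=15 t=14 v=4: → [10,15); WM=15
i=16 t=18 v=6: → [15,20); WM=15
i=17 t=20 v=9: → [20,25); WM=17
i=18 t=21 v=4: → [20,25); WM=18
i=19 t=21 v=6: → [20,25); WM=18
i=20 t=24 v=2: → [20,25); WM=21; [15,20) fires=8
i=21 t=25 v=8: → [25,30); WM=22
i=22 t=25 v=7: → [25,30); WM=22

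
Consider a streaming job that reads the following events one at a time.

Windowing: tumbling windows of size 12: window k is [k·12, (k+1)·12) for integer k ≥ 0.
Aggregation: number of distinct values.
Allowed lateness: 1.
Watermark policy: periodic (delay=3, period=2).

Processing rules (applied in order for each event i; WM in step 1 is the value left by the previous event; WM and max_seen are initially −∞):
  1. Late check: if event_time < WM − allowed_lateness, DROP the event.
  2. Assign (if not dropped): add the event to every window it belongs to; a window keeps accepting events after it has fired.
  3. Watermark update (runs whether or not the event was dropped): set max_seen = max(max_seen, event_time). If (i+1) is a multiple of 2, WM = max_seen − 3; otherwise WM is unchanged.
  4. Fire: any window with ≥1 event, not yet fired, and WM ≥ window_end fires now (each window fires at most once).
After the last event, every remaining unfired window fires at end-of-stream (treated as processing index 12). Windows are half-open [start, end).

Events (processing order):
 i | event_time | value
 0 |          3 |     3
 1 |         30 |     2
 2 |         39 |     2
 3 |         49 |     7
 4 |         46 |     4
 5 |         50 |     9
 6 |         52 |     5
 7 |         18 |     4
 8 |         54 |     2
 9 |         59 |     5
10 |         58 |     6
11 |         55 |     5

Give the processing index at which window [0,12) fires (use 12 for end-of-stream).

1

i=0 t=3 v=3: → [0,12); WM=−∞
i=1 t=30 v=2: → [24,36); WM=27; [0,12) fires=1
i=2 t=39 v=2: → [36,48); WM=27
i=3 t=49 v=7: → [48,60); WM=46; [24,36) fires=1
i=4 t=46 v=4: → [36,48); WM=46
i=5 t=50 v=9: → [48,60); WM=47
i=6 t=52 v=5: → [48,60); WM=47
i=7 t=18 v=4: DROP (t<47-1); WM=49; [36,48) fires=2
i=8 t=54 v=2: → [48,60); WM=49
i=9 t=59 v=5: → [48,60); WM=56
i=10 t=58 v=6: → [48,60); WM=56
i=11 t=55 v=5: → [48,60); WM=56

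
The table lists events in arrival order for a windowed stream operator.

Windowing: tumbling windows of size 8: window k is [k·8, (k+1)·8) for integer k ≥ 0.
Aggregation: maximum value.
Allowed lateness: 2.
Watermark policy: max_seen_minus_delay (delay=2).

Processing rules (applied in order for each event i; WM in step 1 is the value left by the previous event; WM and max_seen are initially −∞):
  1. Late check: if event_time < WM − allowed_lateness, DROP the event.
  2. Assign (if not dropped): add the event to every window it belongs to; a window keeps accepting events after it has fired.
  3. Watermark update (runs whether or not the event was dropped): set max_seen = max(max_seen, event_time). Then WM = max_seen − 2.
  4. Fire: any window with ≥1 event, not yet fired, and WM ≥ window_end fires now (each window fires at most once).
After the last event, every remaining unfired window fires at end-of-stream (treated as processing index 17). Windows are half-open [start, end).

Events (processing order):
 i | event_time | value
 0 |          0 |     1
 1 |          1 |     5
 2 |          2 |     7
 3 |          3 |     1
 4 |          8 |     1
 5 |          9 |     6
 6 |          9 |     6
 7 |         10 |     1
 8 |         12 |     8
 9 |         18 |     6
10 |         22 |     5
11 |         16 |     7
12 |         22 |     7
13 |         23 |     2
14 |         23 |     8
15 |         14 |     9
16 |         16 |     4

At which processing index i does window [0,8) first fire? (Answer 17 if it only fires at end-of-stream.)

7

i=0 t=0 v=1: → [0,8); WM=-2
i=1 t=1 v=5: → [0,8); WM=-1
i=2 t=2 v=7: → [0,8); WM=0
i=3 t=3 v=1: → [0,8); WM=1
i=4 t=8 v=1: → [8,16); WM=6
i=5 t=9 v=6: → [8,16); WM=7
i=6 t=9 v=6: → [8,16); WM=7
i=7 t=10 v=1: → [8,16); WM=8; [0,8) fires=7
i=8 t=12 v=8: → [8,16); WM=10
i=9 t=18 v=6: → [16,24); WM=16; [8,16) fires=8
i=10 t=22 v=5: → [16,24); WM=20
i=11 t=16 v=7: DROP (t<20-2); WM=20
i=12 t=22 v=7: → [16,24); WM=20
i=13 t=23 v=2: → [16,24); WM=21
i=14 t=23 v=8: → [16,24); WM=21
i=15 t=14 v=9: DROP (t<21-2); WM=21
i=16 t=16 v=4: DROP (t<21-2); WM=21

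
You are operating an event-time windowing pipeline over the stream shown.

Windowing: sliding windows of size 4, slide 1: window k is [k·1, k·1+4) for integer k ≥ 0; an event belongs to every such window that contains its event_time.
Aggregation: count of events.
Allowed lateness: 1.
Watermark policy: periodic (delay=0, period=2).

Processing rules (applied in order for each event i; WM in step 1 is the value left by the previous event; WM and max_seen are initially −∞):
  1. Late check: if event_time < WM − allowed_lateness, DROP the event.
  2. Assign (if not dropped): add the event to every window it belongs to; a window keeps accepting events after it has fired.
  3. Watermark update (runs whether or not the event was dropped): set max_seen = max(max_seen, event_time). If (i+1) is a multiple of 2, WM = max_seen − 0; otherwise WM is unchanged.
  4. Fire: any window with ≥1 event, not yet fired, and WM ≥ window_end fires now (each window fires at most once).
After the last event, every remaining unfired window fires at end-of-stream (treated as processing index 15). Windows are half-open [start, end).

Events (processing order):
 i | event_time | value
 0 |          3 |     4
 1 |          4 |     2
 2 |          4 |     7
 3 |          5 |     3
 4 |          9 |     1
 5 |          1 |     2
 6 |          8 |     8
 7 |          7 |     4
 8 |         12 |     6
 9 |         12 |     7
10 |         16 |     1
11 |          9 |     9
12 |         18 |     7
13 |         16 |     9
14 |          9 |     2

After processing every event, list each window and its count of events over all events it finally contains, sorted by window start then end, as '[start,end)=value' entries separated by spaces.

i=0 t=3 v=4: → [3,7),[2,6),[1,5),[0,4); WM=−∞
i=1 t=4 v=2: → [4,8),[3,7),[2,6),[1,5); WM=4; [0,4) fires=1
i=2 t=4 v=7: → [4,8),[3,7),[2,6),[1,5); WM=4
i=3 t=5 v=3: → [5,9),[4,8),[3,7),[2,6); WM=5; [1,5) fires=3
i=4 t=9 v=1: → [9,13),[8,12),[7,11),[6,10); WM=5
i=5 t=1 v=2: DROP (t<5-1); WM=9; [2,6) fires=4 [3,7) fires=4 [4,8) fires=3 [5,9) fires=1
i=6 t=8 v=8: → [8,12),[7,11),[6,10),[5,9); WM=9
i=7 t=7 v=4: DROP (t<9-1); WM=9
i=8 t=12 v=6: → [12,16),[11,15),[10,14),[9,13); WM=9
i=9 t=12 v=7: → [12,16),[11,15),[10,14),[9,13); WM=12; [6,10) fires=2 [7,11) fires=2 [8,12) fires=2
i=10 t=16 v=1: → [16,20),[15,19),[14,18),[13,17); WM=12
i=11 t=9 v=9: DROP (t<12-1); WM=16; [9,13) fires=3 [10,14) fires=2 [11,15) fires=2 [12,16) fires=2
i=12 t=18 v=7: → [18,22),[17,21),[16,20),[15,19); WM=16
i=13 t=16 v=9: → [16,20),[15,19),[14,18),[13,17); WM=18; [13,17) fires=2 [14,18) fires=2
i=14 t=9 v=2: DROP (t<18-1); WM=18

[0,4)=1 [1,5)=3 [2,6)=4 [3,7)=4 [4,8)=3 [5,9)=2 [6,10)=2 [7,11)=2 [8,12)=2 [9,13)=3 [10,14)=2 [11,15)=2 [12,16)=2 [13,17)=2 [14,18)=2 [15,19)=3 [16,20)=3 [17,21)=1 [18,22)=1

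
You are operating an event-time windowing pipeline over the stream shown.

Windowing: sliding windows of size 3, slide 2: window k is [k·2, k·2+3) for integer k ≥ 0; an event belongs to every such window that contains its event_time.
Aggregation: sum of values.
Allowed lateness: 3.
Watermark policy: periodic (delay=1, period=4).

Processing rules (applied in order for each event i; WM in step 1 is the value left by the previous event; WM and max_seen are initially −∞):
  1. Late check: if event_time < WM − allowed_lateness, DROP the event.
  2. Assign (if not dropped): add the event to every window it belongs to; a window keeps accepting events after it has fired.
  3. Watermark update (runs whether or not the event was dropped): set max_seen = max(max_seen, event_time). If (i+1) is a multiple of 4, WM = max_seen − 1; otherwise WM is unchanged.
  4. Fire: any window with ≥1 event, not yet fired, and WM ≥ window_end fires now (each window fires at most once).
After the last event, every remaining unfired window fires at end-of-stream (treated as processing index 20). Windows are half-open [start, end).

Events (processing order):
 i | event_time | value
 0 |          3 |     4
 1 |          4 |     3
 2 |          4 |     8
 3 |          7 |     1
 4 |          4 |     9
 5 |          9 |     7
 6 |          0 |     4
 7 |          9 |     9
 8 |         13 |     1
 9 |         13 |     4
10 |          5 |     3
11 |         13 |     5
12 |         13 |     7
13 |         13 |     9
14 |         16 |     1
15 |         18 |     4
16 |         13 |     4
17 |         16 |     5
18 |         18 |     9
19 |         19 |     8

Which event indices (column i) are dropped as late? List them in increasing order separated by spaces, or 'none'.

i=0 t=3 v=4: → [2,5); WM=−∞
i=1 t=4 v=3: → [4,7),[2,5); WM=−∞
i=2 t=4 v=8: → [4,7),[2,5); WM=−∞
i=3 t=7 v=1: → [6,9); WM=6; [2,5) fires=15
i=4 t=4 v=9: → [4,7),[2,5); WM=6
i=5 t=9 v=7: → [8,11); WM=6
i=6 t=0 v=4: DROP (t<6-3); WM=6
i=7 t=9 v=9: → [8,11); WM=8; [4,7) fires=20
i=8 t=13 v=1: → [12,15); WM=8
i=9 t=13 v=4: → [12,15); WM=8
i=10 t=5 v=3: → [4,7); WM=8
i=11 t=13 v=5: → [12,15); WM=12; [6,9) fires=1 [8,11) fires=16
i=12 t=13 v=7: → [12,15); WM=12
i=13 t=13 v=9: → [12,15); WM=12
i=14 t=16 v=1: → [16,19),[14,17); WM=12
i=15 t=18 v=4: → [18,21),[16,19); WM=17; [12,15) fires=26 [14,17) fires=1
i=16 t=13 v=4: DROP (t<17-3); WM=17
i=17 t=16 v=5: → [16,19),[14,17); WM=17
i=18 t=18 v=9: → [18,21),[16,19); WM=17
i=19 t=19 v=8: → [18,21); WM=18

6 16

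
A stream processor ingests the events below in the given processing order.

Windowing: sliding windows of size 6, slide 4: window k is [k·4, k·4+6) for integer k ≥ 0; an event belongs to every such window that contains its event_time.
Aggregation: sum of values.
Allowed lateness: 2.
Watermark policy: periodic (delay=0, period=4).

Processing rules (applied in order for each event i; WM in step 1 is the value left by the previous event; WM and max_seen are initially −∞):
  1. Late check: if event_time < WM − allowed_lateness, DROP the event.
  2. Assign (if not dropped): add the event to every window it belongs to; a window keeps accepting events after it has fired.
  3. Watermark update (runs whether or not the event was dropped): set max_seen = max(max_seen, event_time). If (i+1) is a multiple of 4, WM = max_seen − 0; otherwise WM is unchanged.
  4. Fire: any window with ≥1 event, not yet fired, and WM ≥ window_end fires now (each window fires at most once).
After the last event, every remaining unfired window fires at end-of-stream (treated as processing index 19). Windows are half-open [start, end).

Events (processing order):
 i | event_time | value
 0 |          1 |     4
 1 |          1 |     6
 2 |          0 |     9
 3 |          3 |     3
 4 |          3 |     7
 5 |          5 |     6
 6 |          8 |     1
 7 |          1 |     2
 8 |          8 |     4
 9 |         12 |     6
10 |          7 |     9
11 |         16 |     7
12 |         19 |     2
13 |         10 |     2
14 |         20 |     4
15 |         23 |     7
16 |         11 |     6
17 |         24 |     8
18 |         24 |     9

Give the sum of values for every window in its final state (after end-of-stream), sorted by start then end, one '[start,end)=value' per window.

i=0 t=1 v=4: → [0,6); WM=−∞
i=1 t=1 v=6: → [0,6); WM=−∞
i=2 t=0 v=9: → [0,6); WM=−∞
i=3 t=3 v=3: → [0,6); WM=3
i=4 t=3 v=7: → [0,6); WM=3
i=5 t=5 v=6: → [4,10),[0,6); WM=3
i=6 t=8 v=1: → [8,14),[4,10); WM=3
i=7 t=1 v=2: → [0,6); WM=8; [0,6) fires=37
i=8 t=8 v=4: → [8,14),[4,10); WM=8
i=9 t=12 v=6: → [12,18),[8,14); WM=8
i=10 t=7 v=9: → [4,10); WM=8
i=11 t=16 v=7: → [16,22),[12,18); WM=16; [4,10) fires=20 [8,14) fires=11
i=12 t=19 v=2: → [16,22); WM=16
i=13 t=10 v=2: DROP (t<16-2); WM=16
i=14 t=20 v=4: → [20,26),[16,22); WM=16
i=15 t=23 v=7: → [20,26); WM=23; [12,18) fires=13 [16,22) fires=13
i=16 t=11 v=6: DROP (t<23-2); WM=23
i=17 t=24 v=8: → [24,30),[20,26); WM=23
i=18 t=24 v=9: → [24,30),[20,26); WM=23

[0,6)=37 [4,10)=20 [8,14)=11 [12,18)=13 [16,22)=13 [20,26)=28 [24,30)=17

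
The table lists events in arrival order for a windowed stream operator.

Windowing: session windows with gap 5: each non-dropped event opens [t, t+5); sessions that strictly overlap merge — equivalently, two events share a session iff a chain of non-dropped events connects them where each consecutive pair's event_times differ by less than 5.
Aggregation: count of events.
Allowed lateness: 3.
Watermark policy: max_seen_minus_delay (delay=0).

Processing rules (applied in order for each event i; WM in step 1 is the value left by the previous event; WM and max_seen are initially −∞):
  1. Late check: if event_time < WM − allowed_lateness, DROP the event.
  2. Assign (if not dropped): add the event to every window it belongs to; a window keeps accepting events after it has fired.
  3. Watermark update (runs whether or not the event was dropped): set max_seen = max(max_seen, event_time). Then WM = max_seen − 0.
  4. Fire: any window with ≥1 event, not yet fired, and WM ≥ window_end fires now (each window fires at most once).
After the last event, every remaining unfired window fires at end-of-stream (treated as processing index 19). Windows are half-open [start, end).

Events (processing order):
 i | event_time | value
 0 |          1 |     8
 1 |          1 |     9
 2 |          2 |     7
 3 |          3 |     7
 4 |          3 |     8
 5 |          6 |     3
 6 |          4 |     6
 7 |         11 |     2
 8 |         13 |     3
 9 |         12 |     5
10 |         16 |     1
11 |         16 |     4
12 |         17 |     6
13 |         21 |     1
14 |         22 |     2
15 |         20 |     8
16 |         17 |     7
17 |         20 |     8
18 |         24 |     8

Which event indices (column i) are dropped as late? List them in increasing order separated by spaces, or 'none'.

16

i=0 t=1 v=8: → [1,6); WM=1
i=1 t=1 v=9: → [1,6); WM=1
i=2 t=2 v=7: → [1,7); WM=2
i=3 t=3 v=7: → [1,8); WM=3
i=4 t=3 v=8: → [1,8); WM=3
i=5 t=6 v=3: → [1,11); WM=6
i=6 t=4 v=6: → [1,11); WM=6
i=7 t=11 v=2: → [11,16); WM=11
i=8 t=13 v=3: → [11,18); WM=13
i=9 t=12 v=5: → [11,18); WM=13
i=10 t=16 v=1: → [11,21); WM=16
i=11 t=16 v=4: → [11,21); WM=16
i=12 t=17 v=6: → [11,22); WM=17
i=13 t=21 v=1: → [11,26); WM=21
i=14 t=22 v=2: → [11,27); WM=22
i=15 t=20 v=8: → [11,27); WM=22
i=16 t=17 v=7: DROP (t<22-3); WM=22
i=17 t=20 v=8: → [11,27); WM=22
i=18 t=24 v=8: → [11,29); WM=24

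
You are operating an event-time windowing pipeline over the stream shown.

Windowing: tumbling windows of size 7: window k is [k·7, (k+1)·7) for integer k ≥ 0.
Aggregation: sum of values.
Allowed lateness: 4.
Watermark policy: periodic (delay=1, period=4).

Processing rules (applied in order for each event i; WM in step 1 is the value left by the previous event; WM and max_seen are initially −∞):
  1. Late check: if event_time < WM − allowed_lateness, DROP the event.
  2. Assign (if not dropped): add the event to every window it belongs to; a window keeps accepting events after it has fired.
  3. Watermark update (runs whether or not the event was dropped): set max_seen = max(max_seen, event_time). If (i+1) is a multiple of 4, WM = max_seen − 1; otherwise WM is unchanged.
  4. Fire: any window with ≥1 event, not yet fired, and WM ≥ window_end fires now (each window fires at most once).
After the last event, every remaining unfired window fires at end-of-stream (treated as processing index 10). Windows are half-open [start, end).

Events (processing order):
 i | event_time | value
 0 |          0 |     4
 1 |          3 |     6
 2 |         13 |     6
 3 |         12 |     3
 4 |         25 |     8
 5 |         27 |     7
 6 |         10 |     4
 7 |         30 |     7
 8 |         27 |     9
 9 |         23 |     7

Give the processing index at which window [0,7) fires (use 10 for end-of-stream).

i=0 t=0 v=4: → [0,7); WM=−∞
i=1 t=3 v=6: → [0,7); WM=−∞
i=2 t=13 v=6: → [7,14); WM=−∞
i=3 t=12 v=3: → [7,14); WM=12; [0,7) fires=10
i=4 t=25 v=8: → [21,28); WM=12
i=5 t=27 v=7: → [21,28); WM=12
i=6 t=10 v=4: → [7,14); WM=12
i=7 t=30 v=7: → [28,35); WM=29; [7,14) fires=13 [21,28) fires=15
i=8 t=27 v=9: → [21,28); WM=29
i=9 t=23 v=7: DROP (t<29-4); WM=29

3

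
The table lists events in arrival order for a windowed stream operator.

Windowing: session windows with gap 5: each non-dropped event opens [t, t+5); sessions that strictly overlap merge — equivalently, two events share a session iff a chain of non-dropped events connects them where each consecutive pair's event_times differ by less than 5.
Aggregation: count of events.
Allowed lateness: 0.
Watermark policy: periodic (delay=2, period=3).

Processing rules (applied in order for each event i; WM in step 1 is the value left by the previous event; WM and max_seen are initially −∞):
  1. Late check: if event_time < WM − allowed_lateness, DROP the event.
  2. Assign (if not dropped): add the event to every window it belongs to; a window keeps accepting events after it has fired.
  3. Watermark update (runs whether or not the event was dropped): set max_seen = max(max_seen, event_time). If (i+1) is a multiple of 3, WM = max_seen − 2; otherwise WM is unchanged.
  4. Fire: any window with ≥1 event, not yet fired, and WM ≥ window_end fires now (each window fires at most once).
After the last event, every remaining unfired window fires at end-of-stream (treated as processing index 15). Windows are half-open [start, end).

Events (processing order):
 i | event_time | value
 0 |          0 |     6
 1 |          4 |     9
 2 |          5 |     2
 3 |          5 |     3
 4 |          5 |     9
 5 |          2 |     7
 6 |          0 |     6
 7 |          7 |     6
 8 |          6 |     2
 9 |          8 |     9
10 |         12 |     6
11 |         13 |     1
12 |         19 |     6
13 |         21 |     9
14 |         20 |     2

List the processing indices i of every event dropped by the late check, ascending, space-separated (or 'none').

5 6

i=0 t=0 v=6: → [0,5); WM=−∞
i=1 t=4 v=9: → [0,9); WM=−∞
i=2 t=5 v=2: → [0,10); WM=3
i=3 t=5 v=3: → [0,10); WM=3
i=4 t=5 v=9: → [0,10); WM=3
i=5 t=2 v=7: DROP (t<3-0); WM=3
i=6 t=0 v=6: DROP (t<3-0); WM=3
i=7 t=7 v=6: → [0,12); WM=3
i=8 t=6 v=2: → [0,12); WM=5
i=9 t=8 v=9: → [0,13); WM=5
i=10 t=12 v=6: → [0,17); WM=5
i=11 t=13 v=1: → [0,18); WM=11
i=12 t=19 v=6: → [19,24); WM=11
i=13 t=21 v=9: → [19,26); WM=11
i=14 t=20 v=2: → [19,26); WM=19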